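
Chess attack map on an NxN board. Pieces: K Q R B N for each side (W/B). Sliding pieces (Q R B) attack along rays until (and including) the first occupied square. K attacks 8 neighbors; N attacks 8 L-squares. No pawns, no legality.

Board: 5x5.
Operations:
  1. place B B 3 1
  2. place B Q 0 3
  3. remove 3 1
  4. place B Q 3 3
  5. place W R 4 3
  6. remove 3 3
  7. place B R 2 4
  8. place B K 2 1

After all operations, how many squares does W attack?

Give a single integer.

Op 1: place BB@(3,1)
Op 2: place BQ@(0,3)
Op 3: remove (3,1)
Op 4: place BQ@(3,3)
Op 5: place WR@(4,3)
Op 6: remove (3,3)
Op 7: place BR@(2,4)
Op 8: place BK@(2,1)
Per-piece attacks for W:
  WR@(4,3): attacks (4,4) (4,2) (4,1) (4,0) (3,3) (2,3) (1,3) (0,3) [ray(-1,0) blocked at (0,3)]
Union (8 distinct): (0,3) (1,3) (2,3) (3,3) (4,0) (4,1) (4,2) (4,4)

Answer: 8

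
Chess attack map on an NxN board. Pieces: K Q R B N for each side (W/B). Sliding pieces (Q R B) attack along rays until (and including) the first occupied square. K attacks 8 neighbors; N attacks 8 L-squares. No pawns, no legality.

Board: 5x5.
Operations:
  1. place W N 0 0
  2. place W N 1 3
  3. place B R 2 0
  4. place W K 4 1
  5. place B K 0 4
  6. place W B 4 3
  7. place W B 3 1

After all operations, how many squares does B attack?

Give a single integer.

Answer: 11

Derivation:
Op 1: place WN@(0,0)
Op 2: place WN@(1,3)
Op 3: place BR@(2,0)
Op 4: place WK@(4,1)
Op 5: place BK@(0,4)
Op 6: place WB@(4,3)
Op 7: place WB@(3,1)
Per-piece attacks for B:
  BK@(0,4): attacks (0,3) (1,4) (1,3)
  BR@(2,0): attacks (2,1) (2,2) (2,3) (2,4) (3,0) (4,0) (1,0) (0,0) [ray(-1,0) blocked at (0,0)]
Union (11 distinct): (0,0) (0,3) (1,0) (1,3) (1,4) (2,1) (2,2) (2,3) (2,4) (3,0) (4,0)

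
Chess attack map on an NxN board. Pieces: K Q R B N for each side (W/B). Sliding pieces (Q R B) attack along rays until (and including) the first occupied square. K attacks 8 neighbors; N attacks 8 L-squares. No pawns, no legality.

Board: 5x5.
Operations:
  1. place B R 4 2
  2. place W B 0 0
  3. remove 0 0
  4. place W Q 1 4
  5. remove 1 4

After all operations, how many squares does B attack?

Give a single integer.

Answer: 8

Derivation:
Op 1: place BR@(4,2)
Op 2: place WB@(0,0)
Op 3: remove (0,0)
Op 4: place WQ@(1,4)
Op 5: remove (1,4)
Per-piece attacks for B:
  BR@(4,2): attacks (4,3) (4,4) (4,1) (4,0) (3,2) (2,2) (1,2) (0,2)
Union (8 distinct): (0,2) (1,2) (2,2) (3,2) (4,0) (4,1) (4,3) (4,4)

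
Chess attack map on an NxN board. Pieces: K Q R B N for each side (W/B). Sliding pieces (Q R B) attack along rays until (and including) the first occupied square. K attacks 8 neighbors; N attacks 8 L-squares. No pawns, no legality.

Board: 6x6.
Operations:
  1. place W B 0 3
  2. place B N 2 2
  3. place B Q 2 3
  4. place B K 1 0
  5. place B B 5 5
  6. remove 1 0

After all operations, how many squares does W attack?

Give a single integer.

Op 1: place WB@(0,3)
Op 2: place BN@(2,2)
Op 3: place BQ@(2,3)
Op 4: place BK@(1,0)
Op 5: place BB@(5,5)
Op 6: remove (1,0)
Per-piece attacks for W:
  WB@(0,3): attacks (1,4) (2,5) (1,2) (2,1) (3,0)
Union (5 distinct): (1,2) (1,4) (2,1) (2,5) (3,0)

Answer: 5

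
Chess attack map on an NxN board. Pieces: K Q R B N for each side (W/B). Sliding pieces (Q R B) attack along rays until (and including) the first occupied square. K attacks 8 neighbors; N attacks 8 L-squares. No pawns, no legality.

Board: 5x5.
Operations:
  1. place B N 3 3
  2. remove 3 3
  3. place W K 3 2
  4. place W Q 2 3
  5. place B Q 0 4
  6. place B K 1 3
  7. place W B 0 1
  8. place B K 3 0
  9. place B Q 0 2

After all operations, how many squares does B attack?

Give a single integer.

Answer: 19

Derivation:
Op 1: place BN@(3,3)
Op 2: remove (3,3)
Op 3: place WK@(3,2)
Op 4: place WQ@(2,3)
Op 5: place BQ@(0,4)
Op 6: place BK@(1,3)
Op 7: place WB@(0,1)
Op 8: place BK@(3,0)
Op 9: place BQ@(0,2)
Per-piece attacks for B:
  BQ@(0,2): attacks (0,3) (0,4) (0,1) (1,2) (2,2) (3,2) (1,3) (1,1) (2,0) [ray(0,1) blocked at (0,4); ray(0,-1) blocked at (0,1); ray(1,0) blocked at (3,2); ray(1,1) blocked at (1,3)]
  BQ@(0,4): attacks (0,3) (0,2) (1,4) (2,4) (3,4) (4,4) (1,3) [ray(0,-1) blocked at (0,2); ray(1,-1) blocked at (1,3)]
  BK@(1,3): attacks (1,4) (1,2) (2,3) (0,3) (2,4) (2,2) (0,4) (0,2)
  BK@(3,0): attacks (3,1) (4,0) (2,0) (4,1) (2,1)
Union (19 distinct): (0,1) (0,2) (0,3) (0,4) (1,1) (1,2) (1,3) (1,4) (2,0) (2,1) (2,2) (2,3) (2,4) (3,1) (3,2) (3,4) (4,0) (4,1) (4,4)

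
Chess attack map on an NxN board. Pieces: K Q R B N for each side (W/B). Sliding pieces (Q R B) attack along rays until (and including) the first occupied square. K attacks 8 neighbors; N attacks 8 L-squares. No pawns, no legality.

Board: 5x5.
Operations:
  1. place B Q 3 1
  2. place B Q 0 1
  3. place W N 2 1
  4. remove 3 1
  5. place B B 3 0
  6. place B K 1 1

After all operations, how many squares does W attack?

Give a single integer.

Op 1: place BQ@(3,1)
Op 2: place BQ@(0,1)
Op 3: place WN@(2,1)
Op 4: remove (3,1)
Op 5: place BB@(3,0)
Op 6: place BK@(1,1)
Per-piece attacks for W:
  WN@(2,1): attacks (3,3) (4,2) (1,3) (0,2) (4,0) (0,0)
Union (6 distinct): (0,0) (0,2) (1,3) (3,3) (4,0) (4,2)

Answer: 6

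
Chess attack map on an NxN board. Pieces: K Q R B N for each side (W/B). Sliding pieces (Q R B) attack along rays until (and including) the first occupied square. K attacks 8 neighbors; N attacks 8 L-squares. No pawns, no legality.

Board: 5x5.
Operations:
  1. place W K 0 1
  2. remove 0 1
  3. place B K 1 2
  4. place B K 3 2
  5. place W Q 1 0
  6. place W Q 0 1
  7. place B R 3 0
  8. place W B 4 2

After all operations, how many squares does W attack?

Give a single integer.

Op 1: place WK@(0,1)
Op 2: remove (0,1)
Op 3: place BK@(1,2)
Op 4: place BK@(3,2)
Op 5: place WQ@(1,0)
Op 6: place WQ@(0,1)
Op 7: place BR@(3,0)
Op 8: place WB@(4,2)
Per-piece attacks for W:
  WQ@(0,1): attacks (0,2) (0,3) (0,4) (0,0) (1,1) (2,1) (3,1) (4,1) (1,2) (1,0) [ray(1,1) blocked at (1,2); ray(1,-1) blocked at (1,0)]
  WQ@(1,0): attacks (1,1) (1,2) (2,0) (3,0) (0,0) (2,1) (3,2) (0,1) [ray(0,1) blocked at (1,2); ray(1,0) blocked at (3,0); ray(1,1) blocked at (3,2); ray(-1,1) blocked at (0,1)]
  WB@(4,2): attacks (3,3) (2,4) (3,1) (2,0)
Union (16 distinct): (0,0) (0,1) (0,2) (0,3) (0,4) (1,0) (1,1) (1,2) (2,0) (2,1) (2,4) (3,0) (3,1) (3,2) (3,3) (4,1)

Answer: 16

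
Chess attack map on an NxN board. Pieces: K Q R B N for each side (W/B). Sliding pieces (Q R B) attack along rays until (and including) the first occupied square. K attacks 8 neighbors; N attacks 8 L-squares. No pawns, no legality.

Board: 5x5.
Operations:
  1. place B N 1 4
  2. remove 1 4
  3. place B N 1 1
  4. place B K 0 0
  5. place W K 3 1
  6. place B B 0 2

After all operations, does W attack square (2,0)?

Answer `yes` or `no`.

Op 1: place BN@(1,4)
Op 2: remove (1,4)
Op 3: place BN@(1,1)
Op 4: place BK@(0,0)
Op 5: place WK@(3,1)
Op 6: place BB@(0,2)
Per-piece attacks for W:
  WK@(3,1): attacks (3,2) (3,0) (4,1) (2,1) (4,2) (4,0) (2,2) (2,0)
W attacks (2,0): yes

Answer: yes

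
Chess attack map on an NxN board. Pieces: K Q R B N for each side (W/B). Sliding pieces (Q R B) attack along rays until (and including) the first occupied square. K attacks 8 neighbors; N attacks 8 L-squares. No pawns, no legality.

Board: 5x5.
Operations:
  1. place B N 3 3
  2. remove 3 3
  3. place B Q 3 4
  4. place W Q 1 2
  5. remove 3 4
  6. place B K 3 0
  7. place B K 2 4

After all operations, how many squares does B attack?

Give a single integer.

Answer: 10

Derivation:
Op 1: place BN@(3,3)
Op 2: remove (3,3)
Op 3: place BQ@(3,4)
Op 4: place WQ@(1,2)
Op 5: remove (3,4)
Op 6: place BK@(3,0)
Op 7: place BK@(2,4)
Per-piece attacks for B:
  BK@(2,4): attacks (2,3) (3,4) (1,4) (3,3) (1,3)
  BK@(3,0): attacks (3,1) (4,0) (2,0) (4,1) (2,1)
Union (10 distinct): (1,3) (1,4) (2,0) (2,1) (2,3) (3,1) (3,3) (3,4) (4,0) (4,1)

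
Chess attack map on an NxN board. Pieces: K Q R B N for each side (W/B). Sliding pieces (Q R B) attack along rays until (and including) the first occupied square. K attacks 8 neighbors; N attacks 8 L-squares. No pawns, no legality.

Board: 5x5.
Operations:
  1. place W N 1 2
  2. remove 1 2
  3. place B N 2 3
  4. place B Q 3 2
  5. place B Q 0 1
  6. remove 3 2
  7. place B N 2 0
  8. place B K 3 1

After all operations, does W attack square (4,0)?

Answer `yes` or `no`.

Answer: no

Derivation:
Op 1: place WN@(1,2)
Op 2: remove (1,2)
Op 3: place BN@(2,3)
Op 4: place BQ@(3,2)
Op 5: place BQ@(0,1)
Op 6: remove (3,2)
Op 7: place BN@(2,0)
Op 8: place BK@(3,1)
Per-piece attacks for W:
W attacks (4,0): no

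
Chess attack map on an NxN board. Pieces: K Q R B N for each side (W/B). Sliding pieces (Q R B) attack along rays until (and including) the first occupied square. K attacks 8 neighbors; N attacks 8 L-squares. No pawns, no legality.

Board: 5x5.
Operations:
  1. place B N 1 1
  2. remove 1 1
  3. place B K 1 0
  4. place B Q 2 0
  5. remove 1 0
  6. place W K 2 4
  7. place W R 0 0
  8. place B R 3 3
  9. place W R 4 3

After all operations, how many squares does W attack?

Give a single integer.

Answer: 15

Derivation:
Op 1: place BN@(1,1)
Op 2: remove (1,1)
Op 3: place BK@(1,0)
Op 4: place BQ@(2,0)
Op 5: remove (1,0)
Op 6: place WK@(2,4)
Op 7: place WR@(0,0)
Op 8: place BR@(3,3)
Op 9: place WR@(4,3)
Per-piece attacks for W:
  WR@(0,0): attacks (0,1) (0,2) (0,3) (0,4) (1,0) (2,0) [ray(1,0) blocked at (2,0)]
  WK@(2,4): attacks (2,3) (3,4) (1,4) (3,3) (1,3)
  WR@(4,3): attacks (4,4) (4,2) (4,1) (4,0) (3,3) [ray(-1,0) blocked at (3,3)]
Union (15 distinct): (0,1) (0,2) (0,3) (0,4) (1,0) (1,3) (1,4) (2,0) (2,3) (3,3) (3,4) (4,0) (4,1) (4,2) (4,4)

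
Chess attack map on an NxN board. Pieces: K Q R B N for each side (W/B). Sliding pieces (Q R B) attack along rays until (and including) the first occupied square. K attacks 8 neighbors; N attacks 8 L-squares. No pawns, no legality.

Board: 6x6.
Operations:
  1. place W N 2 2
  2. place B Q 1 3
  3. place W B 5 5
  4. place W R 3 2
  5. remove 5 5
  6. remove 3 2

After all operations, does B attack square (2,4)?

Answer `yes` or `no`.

Op 1: place WN@(2,2)
Op 2: place BQ@(1,3)
Op 3: place WB@(5,5)
Op 4: place WR@(3,2)
Op 5: remove (5,5)
Op 6: remove (3,2)
Per-piece attacks for B:
  BQ@(1,3): attacks (1,4) (1,5) (1,2) (1,1) (1,0) (2,3) (3,3) (4,3) (5,3) (0,3) (2,4) (3,5) (2,2) (0,4) (0,2) [ray(1,-1) blocked at (2,2)]
B attacks (2,4): yes

Answer: yes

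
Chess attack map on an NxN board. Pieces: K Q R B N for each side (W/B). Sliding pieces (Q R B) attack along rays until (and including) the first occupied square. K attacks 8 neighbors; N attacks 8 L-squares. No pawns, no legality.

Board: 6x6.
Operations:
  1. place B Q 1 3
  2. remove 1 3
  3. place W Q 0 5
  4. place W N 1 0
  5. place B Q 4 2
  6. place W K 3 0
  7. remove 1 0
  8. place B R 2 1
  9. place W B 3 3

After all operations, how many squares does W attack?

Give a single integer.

Answer: 24

Derivation:
Op 1: place BQ@(1,3)
Op 2: remove (1,3)
Op 3: place WQ@(0,5)
Op 4: place WN@(1,0)
Op 5: place BQ@(4,2)
Op 6: place WK@(3,0)
Op 7: remove (1,0)
Op 8: place BR@(2,1)
Op 9: place WB@(3,3)
Per-piece attacks for W:
  WQ@(0,5): attacks (0,4) (0,3) (0,2) (0,1) (0,0) (1,5) (2,5) (3,5) (4,5) (5,5) (1,4) (2,3) (3,2) (4,1) (5,0)
  WK@(3,0): attacks (3,1) (4,0) (2,0) (4,1) (2,1)
  WB@(3,3): attacks (4,4) (5,5) (4,2) (2,4) (1,5) (2,2) (1,1) (0,0) [ray(1,-1) blocked at (4,2)]
Union (24 distinct): (0,0) (0,1) (0,2) (0,3) (0,4) (1,1) (1,4) (1,5) (2,0) (2,1) (2,2) (2,3) (2,4) (2,5) (3,1) (3,2) (3,5) (4,0) (4,1) (4,2) (4,4) (4,5) (5,0) (5,5)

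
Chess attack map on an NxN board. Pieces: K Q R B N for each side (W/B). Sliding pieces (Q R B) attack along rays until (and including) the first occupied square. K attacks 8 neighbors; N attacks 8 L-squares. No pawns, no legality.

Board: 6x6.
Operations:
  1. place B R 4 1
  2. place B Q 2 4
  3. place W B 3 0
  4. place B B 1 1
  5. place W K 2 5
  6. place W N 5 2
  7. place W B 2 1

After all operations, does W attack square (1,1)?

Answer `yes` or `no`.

Op 1: place BR@(4,1)
Op 2: place BQ@(2,4)
Op 3: place WB@(3,0)
Op 4: place BB@(1,1)
Op 5: place WK@(2,5)
Op 6: place WN@(5,2)
Op 7: place WB@(2,1)
Per-piece attacks for W:
  WB@(2,1): attacks (3,2) (4,3) (5,4) (3,0) (1,2) (0,3) (1,0) [ray(1,-1) blocked at (3,0)]
  WK@(2,5): attacks (2,4) (3,5) (1,5) (3,4) (1,4)
  WB@(3,0): attacks (4,1) (2,1) [ray(1,1) blocked at (4,1); ray(-1,1) blocked at (2,1)]
  WN@(5,2): attacks (4,4) (3,3) (4,0) (3,1)
W attacks (1,1): no

Answer: no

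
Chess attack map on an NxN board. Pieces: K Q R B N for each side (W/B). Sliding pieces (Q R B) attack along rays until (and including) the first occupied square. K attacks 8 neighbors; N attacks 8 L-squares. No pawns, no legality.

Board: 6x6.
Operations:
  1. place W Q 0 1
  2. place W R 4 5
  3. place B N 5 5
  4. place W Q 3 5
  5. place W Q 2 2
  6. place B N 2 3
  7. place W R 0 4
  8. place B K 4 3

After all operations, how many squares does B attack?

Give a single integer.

Op 1: place WQ@(0,1)
Op 2: place WR@(4,5)
Op 3: place BN@(5,5)
Op 4: place WQ@(3,5)
Op 5: place WQ@(2,2)
Op 6: place BN@(2,3)
Op 7: place WR@(0,4)
Op 8: place BK@(4,3)
Per-piece attacks for B:
  BN@(2,3): attacks (3,5) (4,4) (1,5) (0,4) (3,1) (4,2) (1,1) (0,2)
  BK@(4,3): attacks (4,4) (4,2) (5,3) (3,3) (5,4) (5,2) (3,4) (3,2)
  BN@(5,5): attacks (4,3) (3,4)
Union (15 distinct): (0,2) (0,4) (1,1) (1,5) (3,1) (3,2) (3,3) (3,4) (3,5) (4,2) (4,3) (4,4) (5,2) (5,3) (5,4)

Answer: 15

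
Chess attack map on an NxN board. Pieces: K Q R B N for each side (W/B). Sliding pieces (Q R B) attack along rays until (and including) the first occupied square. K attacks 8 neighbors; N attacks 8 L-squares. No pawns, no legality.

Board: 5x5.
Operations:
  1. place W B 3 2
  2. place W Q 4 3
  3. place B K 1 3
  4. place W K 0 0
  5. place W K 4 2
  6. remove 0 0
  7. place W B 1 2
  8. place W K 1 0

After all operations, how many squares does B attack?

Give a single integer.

Op 1: place WB@(3,2)
Op 2: place WQ@(4,3)
Op 3: place BK@(1,3)
Op 4: place WK@(0,0)
Op 5: place WK@(4,2)
Op 6: remove (0,0)
Op 7: place WB@(1,2)
Op 8: place WK@(1,0)
Per-piece attacks for B:
  BK@(1,3): attacks (1,4) (1,2) (2,3) (0,3) (2,4) (2,2) (0,4) (0,2)
Union (8 distinct): (0,2) (0,3) (0,4) (1,2) (1,4) (2,2) (2,3) (2,4)

Answer: 8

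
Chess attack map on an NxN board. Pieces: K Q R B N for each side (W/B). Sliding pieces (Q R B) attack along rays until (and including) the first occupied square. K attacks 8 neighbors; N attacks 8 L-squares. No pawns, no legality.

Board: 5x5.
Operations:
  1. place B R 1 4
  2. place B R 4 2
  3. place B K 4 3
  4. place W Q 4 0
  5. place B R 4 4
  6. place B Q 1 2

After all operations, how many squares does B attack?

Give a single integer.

Answer: 22

Derivation:
Op 1: place BR@(1,4)
Op 2: place BR@(4,2)
Op 3: place BK@(4,3)
Op 4: place WQ@(4,0)
Op 5: place BR@(4,4)
Op 6: place BQ@(1,2)
Per-piece attacks for B:
  BQ@(1,2): attacks (1,3) (1,4) (1,1) (1,0) (2,2) (3,2) (4,2) (0,2) (2,3) (3,4) (2,1) (3,0) (0,3) (0,1) [ray(0,1) blocked at (1,4); ray(1,0) blocked at (4,2)]
  BR@(1,4): attacks (1,3) (1,2) (2,4) (3,4) (4,4) (0,4) [ray(0,-1) blocked at (1,2); ray(1,0) blocked at (4,4)]
  BR@(4,2): attacks (4,3) (4,1) (4,0) (3,2) (2,2) (1,2) [ray(0,1) blocked at (4,3); ray(0,-1) blocked at (4,0); ray(-1,0) blocked at (1,2)]
  BK@(4,3): attacks (4,4) (4,2) (3,3) (3,4) (3,2)
  BR@(4,4): attacks (4,3) (3,4) (2,4) (1,4) [ray(0,-1) blocked at (4,3); ray(-1,0) blocked at (1,4)]
Union (22 distinct): (0,1) (0,2) (0,3) (0,4) (1,0) (1,1) (1,2) (1,3) (1,4) (2,1) (2,2) (2,3) (2,4) (3,0) (3,2) (3,3) (3,4) (4,0) (4,1) (4,2) (4,3) (4,4)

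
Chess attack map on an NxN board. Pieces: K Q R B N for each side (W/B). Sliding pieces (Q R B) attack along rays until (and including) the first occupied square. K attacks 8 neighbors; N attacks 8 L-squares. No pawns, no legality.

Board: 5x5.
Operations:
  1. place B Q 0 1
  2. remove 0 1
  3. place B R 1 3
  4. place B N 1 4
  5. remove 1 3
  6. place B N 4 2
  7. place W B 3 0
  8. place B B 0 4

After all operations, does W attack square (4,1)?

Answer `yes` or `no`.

Op 1: place BQ@(0,1)
Op 2: remove (0,1)
Op 3: place BR@(1,3)
Op 4: place BN@(1,4)
Op 5: remove (1,3)
Op 6: place BN@(4,2)
Op 7: place WB@(3,0)
Op 8: place BB@(0,4)
Per-piece attacks for W:
  WB@(3,0): attacks (4,1) (2,1) (1,2) (0,3)
W attacks (4,1): yes

Answer: yes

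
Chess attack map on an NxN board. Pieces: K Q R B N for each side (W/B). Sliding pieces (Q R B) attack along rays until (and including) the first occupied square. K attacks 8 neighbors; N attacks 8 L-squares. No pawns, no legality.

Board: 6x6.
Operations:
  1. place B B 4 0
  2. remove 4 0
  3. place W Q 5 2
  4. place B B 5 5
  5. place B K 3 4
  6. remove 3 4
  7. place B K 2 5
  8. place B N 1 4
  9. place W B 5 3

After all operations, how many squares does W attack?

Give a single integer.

Answer: 17

Derivation:
Op 1: place BB@(4,0)
Op 2: remove (4,0)
Op 3: place WQ@(5,2)
Op 4: place BB@(5,5)
Op 5: place BK@(3,4)
Op 6: remove (3,4)
Op 7: place BK@(2,5)
Op 8: place BN@(1,4)
Op 9: place WB@(5,3)
Per-piece attacks for W:
  WQ@(5,2): attacks (5,3) (5,1) (5,0) (4,2) (3,2) (2,2) (1,2) (0,2) (4,3) (3,4) (2,5) (4,1) (3,0) [ray(0,1) blocked at (5,3); ray(-1,1) blocked at (2,5)]
  WB@(5,3): attacks (4,4) (3,5) (4,2) (3,1) (2,0)
Union (17 distinct): (0,2) (1,2) (2,0) (2,2) (2,5) (3,0) (3,1) (3,2) (3,4) (3,5) (4,1) (4,2) (4,3) (4,4) (5,0) (5,1) (5,3)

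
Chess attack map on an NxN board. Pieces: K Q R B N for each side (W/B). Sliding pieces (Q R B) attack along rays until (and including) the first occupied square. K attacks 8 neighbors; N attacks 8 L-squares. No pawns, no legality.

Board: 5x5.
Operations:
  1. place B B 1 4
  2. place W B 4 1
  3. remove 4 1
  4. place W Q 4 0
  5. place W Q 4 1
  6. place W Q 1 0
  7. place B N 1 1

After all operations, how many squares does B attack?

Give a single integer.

Answer: 5

Derivation:
Op 1: place BB@(1,4)
Op 2: place WB@(4,1)
Op 3: remove (4,1)
Op 4: place WQ@(4,0)
Op 5: place WQ@(4,1)
Op 6: place WQ@(1,0)
Op 7: place BN@(1,1)
Per-piece attacks for B:
  BN@(1,1): attacks (2,3) (3,2) (0,3) (3,0)
  BB@(1,4): attacks (2,3) (3,2) (4,1) (0,3) [ray(1,-1) blocked at (4,1)]
Union (5 distinct): (0,3) (2,3) (3,0) (3,2) (4,1)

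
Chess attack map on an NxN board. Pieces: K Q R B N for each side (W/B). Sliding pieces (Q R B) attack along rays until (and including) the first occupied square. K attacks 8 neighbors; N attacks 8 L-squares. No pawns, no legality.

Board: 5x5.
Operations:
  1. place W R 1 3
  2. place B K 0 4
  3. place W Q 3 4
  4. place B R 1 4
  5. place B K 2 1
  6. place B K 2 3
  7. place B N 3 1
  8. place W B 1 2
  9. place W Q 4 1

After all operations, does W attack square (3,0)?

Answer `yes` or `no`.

Answer: yes

Derivation:
Op 1: place WR@(1,3)
Op 2: place BK@(0,4)
Op 3: place WQ@(3,4)
Op 4: place BR@(1,4)
Op 5: place BK@(2,1)
Op 6: place BK@(2,3)
Op 7: place BN@(3,1)
Op 8: place WB@(1,2)
Op 9: place WQ@(4,1)
Per-piece attacks for W:
  WB@(1,2): attacks (2,3) (2,1) (0,3) (0,1) [ray(1,1) blocked at (2,3); ray(1,-1) blocked at (2,1)]
  WR@(1,3): attacks (1,4) (1,2) (2,3) (0,3) [ray(0,1) blocked at (1,4); ray(0,-1) blocked at (1,2); ray(1,0) blocked at (2,3)]
  WQ@(3,4): attacks (3,3) (3,2) (3,1) (4,4) (2,4) (1,4) (4,3) (2,3) [ray(0,-1) blocked at (3,1); ray(-1,0) blocked at (1,4); ray(-1,-1) blocked at (2,3)]
  WQ@(4,1): attacks (4,2) (4,3) (4,4) (4,0) (3,1) (3,2) (2,3) (3,0) [ray(-1,0) blocked at (3,1); ray(-1,1) blocked at (2,3)]
W attacks (3,0): yes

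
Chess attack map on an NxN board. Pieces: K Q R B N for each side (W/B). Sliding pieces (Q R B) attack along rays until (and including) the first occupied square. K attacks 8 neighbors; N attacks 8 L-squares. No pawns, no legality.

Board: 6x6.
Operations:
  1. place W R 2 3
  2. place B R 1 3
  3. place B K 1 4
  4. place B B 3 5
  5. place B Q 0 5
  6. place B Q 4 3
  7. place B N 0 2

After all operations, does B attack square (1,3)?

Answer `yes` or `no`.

Answer: yes

Derivation:
Op 1: place WR@(2,3)
Op 2: place BR@(1,3)
Op 3: place BK@(1,4)
Op 4: place BB@(3,5)
Op 5: place BQ@(0,5)
Op 6: place BQ@(4,3)
Op 7: place BN@(0,2)
Per-piece attacks for B:
  BN@(0,2): attacks (1,4) (2,3) (1,0) (2,1)
  BQ@(0,5): attacks (0,4) (0,3) (0,2) (1,5) (2,5) (3,5) (1,4) [ray(0,-1) blocked at (0,2); ray(1,0) blocked at (3,5); ray(1,-1) blocked at (1,4)]
  BR@(1,3): attacks (1,4) (1,2) (1,1) (1,0) (2,3) (0,3) [ray(0,1) blocked at (1,4); ray(1,0) blocked at (2,3)]
  BK@(1,4): attacks (1,5) (1,3) (2,4) (0,4) (2,5) (2,3) (0,5) (0,3)
  BB@(3,5): attacks (4,4) (5,3) (2,4) (1,3) [ray(-1,-1) blocked at (1,3)]
  BQ@(4,3): attacks (4,4) (4,5) (4,2) (4,1) (4,0) (5,3) (3,3) (2,3) (5,4) (5,2) (3,4) (2,5) (3,2) (2,1) (1,0) [ray(-1,0) blocked at (2,3)]
B attacks (1,3): yes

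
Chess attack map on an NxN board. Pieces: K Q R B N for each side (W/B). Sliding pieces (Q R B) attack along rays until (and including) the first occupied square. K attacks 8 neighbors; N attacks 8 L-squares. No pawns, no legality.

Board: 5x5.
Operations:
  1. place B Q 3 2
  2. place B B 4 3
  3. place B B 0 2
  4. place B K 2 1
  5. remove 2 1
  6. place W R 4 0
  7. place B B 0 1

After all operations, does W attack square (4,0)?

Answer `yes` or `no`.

Op 1: place BQ@(3,2)
Op 2: place BB@(4,3)
Op 3: place BB@(0,2)
Op 4: place BK@(2,1)
Op 5: remove (2,1)
Op 6: place WR@(4,0)
Op 7: place BB@(0,1)
Per-piece attacks for W:
  WR@(4,0): attacks (4,1) (4,2) (4,3) (3,0) (2,0) (1,0) (0,0) [ray(0,1) blocked at (4,3)]
W attacks (4,0): no

Answer: no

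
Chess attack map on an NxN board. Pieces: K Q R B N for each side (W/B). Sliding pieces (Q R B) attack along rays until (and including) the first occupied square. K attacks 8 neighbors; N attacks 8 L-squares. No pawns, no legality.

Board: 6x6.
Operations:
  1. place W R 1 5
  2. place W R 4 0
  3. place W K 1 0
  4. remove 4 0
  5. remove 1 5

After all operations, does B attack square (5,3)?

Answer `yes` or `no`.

Answer: no

Derivation:
Op 1: place WR@(1,5)
Op 2: place WR@(4,0)
Op 3: place WK@(1,0)
Op 4: remove (4,0)
Op 5: remove (1,5)
Per-piece attacks for B:
B attacks (5,3): no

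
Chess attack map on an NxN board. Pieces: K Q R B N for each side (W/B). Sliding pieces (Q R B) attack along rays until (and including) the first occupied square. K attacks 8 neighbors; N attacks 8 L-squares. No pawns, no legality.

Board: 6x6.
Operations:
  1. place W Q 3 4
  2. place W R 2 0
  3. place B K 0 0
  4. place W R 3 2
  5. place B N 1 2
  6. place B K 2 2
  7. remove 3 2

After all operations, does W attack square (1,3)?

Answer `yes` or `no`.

Op 1: place WQ@(3,4)
Op 2: place WR@(2,0)
Op 3: place BK@(0,0)
Op 4: place WR@(3,2)
Op 5: place BN@(1,2)
Op 6: place BK@(2,2)
Op 7: remove (3,2)
Per-piece attacks for W:
  WR@(2,0): attacks (2,1) (2,2) (3,0) (4,0) (5,0) (1,0) (0,0) [ray(0,1) blocked at (2,2); ray(-1,0) blocked at (0,0)]
  WQ@(3,4): attacks (3,5) (3,3) (3,2) (3,1) (3,0) (4,4) (5,4) (2,4) (1,4) (0,4) (4,5) (4,3) (5,2) (2,5) (2,3) (1,2) [ray(-1,-1) blocked at (1,2)]
W attacks (1,3): no

Answer: no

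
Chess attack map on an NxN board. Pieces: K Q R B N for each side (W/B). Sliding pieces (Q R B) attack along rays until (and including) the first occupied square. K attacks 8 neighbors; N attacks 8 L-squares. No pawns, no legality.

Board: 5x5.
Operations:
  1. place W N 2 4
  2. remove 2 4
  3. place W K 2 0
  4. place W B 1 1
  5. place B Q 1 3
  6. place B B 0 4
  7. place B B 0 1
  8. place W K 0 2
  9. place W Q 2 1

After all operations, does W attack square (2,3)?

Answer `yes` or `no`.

Answer: yes

Derivation:
Op 1: place WN@(2,4)
Op 2: remove (2,4)
Op 3: place WK@(2,0)
Op 4: place WB@(1,1)
Op 5: place BQ@(1,3)
Op 6: place BB@(0,4)
Op 7: place BB@(0,1)
Op 8: place WK@(0,2)
Op 9: place WQ@(2,1)
Per-piece attacks for W:
  WK@(0,2): attacks (0,3) (0,1) (1,2) (1,3) (1,1)
  WB@(1,1): attacks (2,2) (3,3) (4,4) (2,0) (0,2) (0,0) [ray(1,-1) blocked at (2,0); ray(-1,1) blocked at (0,2)]
  WK@(2,0): attacks (2,1) (3,0) (1,0) (3,1) (1,1)
  WQ@(2,1): attacks (2,2) (2,3) (2,4) (2,0) (3,1) (4,1) (1,1) (3,2) (4,3) (3,0) (1,2) (0,3) (1,0) [ray(0,-1) blocked at (2,0); ray(-1,0) blocked at (1,1)]
W attacks (2,3): yes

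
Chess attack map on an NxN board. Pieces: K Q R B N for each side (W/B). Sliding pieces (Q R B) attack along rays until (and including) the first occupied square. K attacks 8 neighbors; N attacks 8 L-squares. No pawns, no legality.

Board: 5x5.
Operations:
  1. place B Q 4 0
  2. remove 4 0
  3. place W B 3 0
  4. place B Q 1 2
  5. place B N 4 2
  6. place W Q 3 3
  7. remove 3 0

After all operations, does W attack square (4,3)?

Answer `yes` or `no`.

Answer: yes

Derivation:
Op 1: place BQ@(4,0)
Op 2: remove (4,0)
Op 3: place WB@(3,0)
Op 4: place BQ@(1,2)
Op 5: place BN@(4,2)
Op 6: place WQ@(3,3)
Op 7: remove (3,0)
Per-piece attacks for W:
  WQ@(3,3): attacks (3,4) (3,2) (3,1) (3,0) (4,3) (2,3) (1,3) (0,3) (4,4) (4,2) (2,4) (2,2) (1,1) (0,0) [ray(1,-1) blocked at (4,2)]
W attacks (4,3): yes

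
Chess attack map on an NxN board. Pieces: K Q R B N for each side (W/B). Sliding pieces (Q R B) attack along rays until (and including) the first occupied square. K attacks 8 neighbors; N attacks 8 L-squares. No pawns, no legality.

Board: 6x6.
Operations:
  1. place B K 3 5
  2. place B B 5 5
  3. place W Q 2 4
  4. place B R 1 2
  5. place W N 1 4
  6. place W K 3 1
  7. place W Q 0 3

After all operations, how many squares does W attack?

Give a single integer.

Op 1: place BK@(3,5)
Op 2: place BB@(5,5)
Op 3: place WQ@(2,4)
Op 4: place BR@(1,2)
Op 5: place WN@(1,4)
Op 6: place WK@(3,1)
Op 7: place WQ@(0,3)
Per-piece attacks for W:
  WQ@(0,3): attacks (0,4) (0,5) (0,2) (0,1) (0,0) (1,3) (2,3) (3,3) (4,3) (5,3) (1,4) (1,2) [ray(1,1) blocked at (1,4); ray(1,-1) blocked at (1,2)]
  WN@(1,4): attacks (3,5) (2,2) (3,3) (0,2)
  WQ@(2,4): attacks (2,5) (2,3) (2,2) (2,1) (2,0) (3,4) (4,4) (5,4) (1,4) (3,5) (3,3) (4,2) (5,1) (1,5) (1,3) (0,2) [ray(-1,0) blocked at (1,4); ray(1,1) blocked at (3,5)]
  WK@(3,1): attacks (3,2) (3,0) (4,1) (2,1) (4,2) (4,0) (2,2) (2,0)
Union (27 distinct): (0,0) (0,1) (0,2) (0,4) (0,5) (1,2) (1,3) (1,4) (1,5) (2,0) (2,1) (2,2) (2,3) (2,5) (3,0) (3,2) (3,3) (3,4) (3,5) (4,0) (4,1) (4,2) (4,3) (4,4) (5,1) (5,3) (5,4)

Answer: 27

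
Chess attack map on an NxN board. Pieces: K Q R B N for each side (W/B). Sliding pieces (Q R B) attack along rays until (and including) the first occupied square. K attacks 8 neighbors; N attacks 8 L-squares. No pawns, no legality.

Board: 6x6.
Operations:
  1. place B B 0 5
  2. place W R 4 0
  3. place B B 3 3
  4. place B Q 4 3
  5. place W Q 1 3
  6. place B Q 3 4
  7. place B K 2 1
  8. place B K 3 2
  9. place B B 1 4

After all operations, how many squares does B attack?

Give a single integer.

Op 1: place BB@(0,5)
Op 2: place WR@(4,0)
Op 3: place BB@(3,3)
Op 4: place BQ@(4,3)
Op 5: place WQ@(1,3)
Op 6: place BQ@(3,4)
Op 7: place BK@(2,1)
Op 8: place BK@(3,2)
Op 9: place BB@(1,4)
Per-piece attacks for B:
  BB@(0,5): attacks (1,4) [ray(1,-1) blocked at (1,4)]
  BB@(1,4): attacks (2,5) (2,3) (3,2) (0,5) (0,3) [ray(1,-1) blocked at (3,2); ray(-1,1) blocked at (0,5)]
  BK@(2,1): attacks (2,2) (2,0) (3,1) (1,1) (3,2) (3,0) (1,2) (1,0)
  BK@(3,2): attacks (3,3) (3,1) (4,2) (2,2) (4,3) (4,1) (2,3) (2,1)
  BB@(3,3): attacks (4,4) (5,5) (4,2) (5,1) (2,4) (1,5) (2,2) (1,1) (0,0)
  BQ@(3,4): attacks (3,5) (3,3) (4,4) (5,4) (2,4) (1,4) (4,5) (4,3) (2,5) (2,3) (1,2) (0,1) [ray(0,-1) blocked at (3,3); ray(-1,0) blocked at (1,4); ray(1,-1) blocked at (4,3)]
  BQ@(4,3): attacks (4,4) (4,5) (4,2) (4,1) (4,0) (5,3) (3,3) (5,4) (5,2) (3,4) (3,2) [ray(0,-1) blocked at (4,0); ray(-1,0) blocked at (3,3); ray(-1,1) blocked at (3,4); ray(-1,-1) blocked at (3,2)]
Union (32 distinct): (0,0) (0,1) (0,3) (0,5) (1,0) (1,1) (1,2) (1,4) (1,5) (2,0) (2,1) (2,2) (2,3) (2,4) (2,5) (3,0) (3,1) (3,2) (3,3) (3,4) (3,5) (4,0) (4,1) (4,2) (4,3) (4,4) (4,5) (5,1) (5,2) (5,3) (5,4) (5,5)

Answer: 32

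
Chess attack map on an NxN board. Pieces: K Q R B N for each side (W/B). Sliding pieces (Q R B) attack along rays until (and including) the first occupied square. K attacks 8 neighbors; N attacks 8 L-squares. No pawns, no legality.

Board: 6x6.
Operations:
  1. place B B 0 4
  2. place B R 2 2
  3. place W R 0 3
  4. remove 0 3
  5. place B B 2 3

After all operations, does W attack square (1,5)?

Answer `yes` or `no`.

Answer: no

Derivation:
Op 1: place BB@(0,4)
Op 2: place BR@(2,2)
Op 3: place WR@(0,3)
Op 4: remove (0,3)
Op 5: place BB@(2,3)
Per-piece attacks for W:
W attacks (1,5): no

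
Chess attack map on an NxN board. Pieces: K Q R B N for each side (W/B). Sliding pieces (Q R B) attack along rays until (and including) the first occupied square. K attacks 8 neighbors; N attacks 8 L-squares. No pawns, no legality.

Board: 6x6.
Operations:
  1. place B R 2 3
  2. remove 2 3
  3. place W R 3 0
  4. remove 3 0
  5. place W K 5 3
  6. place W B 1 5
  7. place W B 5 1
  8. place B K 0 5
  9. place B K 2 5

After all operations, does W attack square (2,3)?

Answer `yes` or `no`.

Op 1: place BR@(2,3)
Op 2: remove (2,3)
Op 3: place WR@(3,0)
Op 4: remove (3,0)
Op 5: place WK@(5,3)
Op 6: place WB@(1,5)
Op 7: place WB@(5,1)
Op 8: place BK@(0,5)
Op 9: place BK@(2,5)
Per-piece attacks for W:
  WB@(1,5): attacks (2,4) (3,3) (4,2) (5,1) (0,4) [ray(1,-1) blocked at (5,1)]
  WB@(5,1): attacks (4,2) (3,3) (2,4) (1,5) (4,0) [ray(-1,1) blocked at (1,5)]
  WK@(5,3): attacks (5,4) (5,2) (4,3) (4,4) (4,2)
W attacks (2,3): no

Answer: no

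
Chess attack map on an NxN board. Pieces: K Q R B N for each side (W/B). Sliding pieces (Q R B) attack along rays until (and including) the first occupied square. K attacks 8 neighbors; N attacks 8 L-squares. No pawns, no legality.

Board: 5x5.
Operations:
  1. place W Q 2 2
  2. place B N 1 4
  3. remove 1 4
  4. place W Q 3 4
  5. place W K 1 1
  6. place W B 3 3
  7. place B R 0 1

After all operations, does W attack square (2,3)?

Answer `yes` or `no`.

Op 1: place WQ@(2,2)
Op 2: place BN@(1,4)
Op 3: remove (1,4)
Op 4: place WQ@(3,4)
Op 5: place WK@(1,1)
Op 6: place WB@(3,3)
Op 7: place BR@(0,1)
Per-piece attacks for W:
  WK@(1,1): attacks (1,2) (1,0) (2,1) (0,1) (2,2) (2,0) (0,2) (0,0)
  WQ@(2,2): attacks (2,3) (2,4) (2,1) (2,0) (3,2) (4,2) (1,2) (0,2) (3,3) (3,1) (4,0) (1,3) (0,4) (1,1) [ray(1,1) blocked at (3,3); ray(-1,-1) blocked at (1,1)]
  WB@(3,3): attacks (4,4) (4,2) (2,4) (2,2) [ray(-1,-1) blocked at (2,2)]
  WQ@(3,4): attacks (3,3) (4,4) (2,4) (1,4) (0,4) (4,3) (2,3) (1,2) (0,1) [ray(0,-1) blocked at (3,3); ray(-1,-1) blocked at (0,1)]
W attacks (2,3): yes

Answer: yes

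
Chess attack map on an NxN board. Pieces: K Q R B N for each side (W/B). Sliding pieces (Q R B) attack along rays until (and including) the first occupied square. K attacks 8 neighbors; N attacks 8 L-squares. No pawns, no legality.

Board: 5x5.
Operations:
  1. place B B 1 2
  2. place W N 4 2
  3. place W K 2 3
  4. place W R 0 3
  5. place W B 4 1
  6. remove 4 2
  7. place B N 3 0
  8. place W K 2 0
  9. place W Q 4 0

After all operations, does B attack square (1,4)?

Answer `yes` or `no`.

Op 1: place BB@(1,2)
Op 2: place WN@(4,2)
Op 3: place WK@(2,3)
Op 4: place WR@(0,3)
Op 5: place WB@(4,1)
Op 6: remove (4,2)
Op 7: place BN@(3,0)
Op 8: place WK@(2,0)
Op 9: place WQ@(4,0)
Per-piece attacks for B:
  BB@(1,2): attacks (2,3) (2,1) (3,0) (0,3) (0,1) [ray(1,1) blocked at (2,3); ray(1,-1) blocked at (3,0); ray(-1,1) blocked at (0,3)]
  BN@(3,0): attacks (4,2) (2,2) (1,1)
B attacks (1,4): no

Answer: no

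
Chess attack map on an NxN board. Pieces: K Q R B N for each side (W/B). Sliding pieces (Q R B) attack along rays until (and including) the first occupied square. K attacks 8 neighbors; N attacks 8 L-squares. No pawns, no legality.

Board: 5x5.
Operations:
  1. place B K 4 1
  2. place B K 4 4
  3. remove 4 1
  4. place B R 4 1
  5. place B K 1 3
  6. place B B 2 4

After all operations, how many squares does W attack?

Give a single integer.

Op 1: place BK@(4,1)
Op 2: place BK@(4,4)
Op 3: remove (4,1)
Op 4: place BR@(4,1)
Op 5: place BK@(1,3)
Op 6: place BB@(2,4)
Per-piece attacks for W:
Union (0 distinct): (none)

Answer: 0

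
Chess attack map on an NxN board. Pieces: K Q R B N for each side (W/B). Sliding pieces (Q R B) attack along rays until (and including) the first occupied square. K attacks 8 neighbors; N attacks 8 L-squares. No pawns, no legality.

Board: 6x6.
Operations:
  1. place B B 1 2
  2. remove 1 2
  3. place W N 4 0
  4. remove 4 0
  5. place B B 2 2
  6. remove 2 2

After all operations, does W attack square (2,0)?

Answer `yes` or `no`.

Answer: no

Derivation:
Op 1: place BB@(1,2)
Op 2: remove (1,2)
Op 3: place WN@(4,0)
Op 4: remove (4,0)
Op 5: place BB@(2,2)
Op 6: remove (2,2)
Per-piece attacks for W:
W attacks (2,0): no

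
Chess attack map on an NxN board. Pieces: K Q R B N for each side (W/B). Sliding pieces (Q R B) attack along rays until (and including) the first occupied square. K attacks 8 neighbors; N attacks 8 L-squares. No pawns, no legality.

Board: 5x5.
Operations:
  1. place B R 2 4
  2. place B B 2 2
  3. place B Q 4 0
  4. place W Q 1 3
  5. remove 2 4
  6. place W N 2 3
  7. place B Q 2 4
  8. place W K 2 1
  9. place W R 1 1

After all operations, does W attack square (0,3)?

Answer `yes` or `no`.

Op 1: place BR@(2,4)
Op 2: place BB@(2,2)
Op 3: place BQ@(4,0)
Op 4: place WQ@(1,3)
Op 5: remove (2,4)
Op 6: place WN@(2,3)
Op 7: place BQ@(2,4)
Op 8: place WK@(2,1)
Op 9: place WR@(1,1)
Per-piece attacks for W:
  WR@(1,1): attacks (1,2) (1,3) (1,0) (2,1) (0,1) [ray(0,1) blocked at (1,3); ray(1,0) blocked at (2,1)]
  WQ@(1,3): attacks (1,4) (1,2) (1,1) (2,3) (0,3) (2,4) (2,2) (0,4) (0,2) [ray(0,-1) blocked at (1,1); ray(1,0) blocked at (2,3); ray(1,1) blocked at (2,4); ray(1,-1) blocked at (2,2)]
  WK@(2,1): attacks (2,2) (2,0) (3,1) (1,1) (3,2) (3,0) (1,2) (1,0)
  WN@(2,3): attacks (4,4) (0,4) (3,1) (4,2) (1,1) (0,2)
W attacks (0,3): yes

Answer: yes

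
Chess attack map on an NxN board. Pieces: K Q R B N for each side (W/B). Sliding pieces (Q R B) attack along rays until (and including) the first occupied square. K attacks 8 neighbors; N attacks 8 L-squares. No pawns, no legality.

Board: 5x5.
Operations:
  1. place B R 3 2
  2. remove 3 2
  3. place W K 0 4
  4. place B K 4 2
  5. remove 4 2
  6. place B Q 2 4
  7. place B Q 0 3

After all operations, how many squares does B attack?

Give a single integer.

Answer: 17

Derivation:
Op 1: place BR@(3,2)
Op 2: remove (3,2)
Op 3: place WK@(0,4)
Op 4: place BK@(4,2)
Op 5: remove (4,2)
Op 6: place BQ@(2,4)
Op 7: place BQ@(0,3)
Per-piece attacks for B:
  BQ@(0,3): attacks (0,4) (0,2) (0,1) (0,0) (1,3) (2,3) (3,3) (4,3) (1,4) (1,2) (2,1) (3,0) [ray(0,1) blocked at (0,4)]
  BQ@(2,4): attacks (2,3) (2,2) (2,1) (2,0) (3,4) (4,4) (1,4) (0,4) (3,3) (4,2) (1,3) (0,2) [ray(-1,0) blocked at (0,4)]
Union (17 distinct): (0,0) (0,1) (0,2) (0,4) (1,2) (1,3) (1,4) (2,0) (2,1) (2,2) (2,3) (3,0) (3,3) (3,4) (4,2) (4,3) (4,4)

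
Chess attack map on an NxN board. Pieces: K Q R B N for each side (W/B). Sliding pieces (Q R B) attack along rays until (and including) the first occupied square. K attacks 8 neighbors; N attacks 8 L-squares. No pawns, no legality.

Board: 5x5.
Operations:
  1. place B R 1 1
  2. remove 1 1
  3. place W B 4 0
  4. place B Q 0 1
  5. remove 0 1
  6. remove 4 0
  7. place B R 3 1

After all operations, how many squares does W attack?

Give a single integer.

Answer: 0

Derivation:
Op 1: place BR@(1,1)
Op 2: remove (1,1)
Op 3: place WB@(4,0)
Op 4: place BQ@(0,1)
Op 5: remove (0,1)
Op 6: remove (4,0)
Op 7: place BR@(3,1)
Per-piece attacks for W:
Union (0 distinct): (none)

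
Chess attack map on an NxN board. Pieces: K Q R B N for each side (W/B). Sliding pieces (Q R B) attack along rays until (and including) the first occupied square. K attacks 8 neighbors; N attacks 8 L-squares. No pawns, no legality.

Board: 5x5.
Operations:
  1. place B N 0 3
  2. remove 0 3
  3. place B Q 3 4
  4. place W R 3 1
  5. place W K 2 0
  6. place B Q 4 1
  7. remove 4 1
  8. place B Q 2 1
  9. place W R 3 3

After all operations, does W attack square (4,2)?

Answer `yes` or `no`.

Answer: no

Derivation:
Op 1: place BN@(0,3)
Op 2: remove (0,3)
Op 3: place BQ@(3,4)
Op 4: place WR@(3,1)
Op 5: place WK@(2,0)
Op 6: place BQ@(4,1)
Op 7: remove (4,1)
Op 8: place BQ@(2,1)
Op 9: place WR@(3,3)
Per-piece attacks for W:
  WK@(2,0): attacks (2,1) (3,0) (1,0) (3,1) (1,1)
  WR@(3,1): attacks (3,2) (3,3) (3,0) (4,1) (2,1) [ray(0,1) blocked at (3,3); ray(-1,0) blocked at (2,1)]
  WR@(3,3): attacks (3,4) (3,2) (3,1) (4,3) (2,3) (1,3) (0,3) [ray(0,1) blocked at (3,4); ray(0,-1) blocked at (3,1)]
W attacks (4,2): no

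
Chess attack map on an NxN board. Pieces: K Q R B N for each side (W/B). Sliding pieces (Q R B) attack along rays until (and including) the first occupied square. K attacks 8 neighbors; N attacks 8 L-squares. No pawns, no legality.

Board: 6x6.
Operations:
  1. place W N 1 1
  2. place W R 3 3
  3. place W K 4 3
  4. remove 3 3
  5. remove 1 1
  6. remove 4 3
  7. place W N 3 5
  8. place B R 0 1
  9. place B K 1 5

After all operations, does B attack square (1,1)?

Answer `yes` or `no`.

Answer: yes

Derivation:
Op 1: place WN@(1,1)
Op 2: place WR@(3,3)
Op 3: place WK@(4,3)
Op 4: remove (3,3)
Op 5: remove (1,1)
Op 6: remove (4,3)
Op 7: place WN@(3,5)
Op 8: place BR@(0,1)
Op 9: place BK@(1,5)
Per-piece attacks for B:
  BR@(0,1): attacks (0,2) (0,3) (0,4) (0,5) (0,0) (1,1) (2,1) (3,1) (4,1) (5,1)
  BK@(1,5): attacks (1,4) (2,5) (0,5) (2,4) (0,4)
B attacks (1,1): yes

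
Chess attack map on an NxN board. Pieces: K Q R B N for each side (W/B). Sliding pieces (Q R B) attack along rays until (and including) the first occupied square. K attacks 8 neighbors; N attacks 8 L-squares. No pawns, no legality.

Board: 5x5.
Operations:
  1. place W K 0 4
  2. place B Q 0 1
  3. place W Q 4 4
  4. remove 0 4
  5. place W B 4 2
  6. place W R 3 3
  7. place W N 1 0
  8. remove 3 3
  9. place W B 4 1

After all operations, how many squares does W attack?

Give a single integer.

Answer: 16

Derivation:
Op 1: place WK@(0,4)
Op 2: place BQ@(0,1)
Op 3: place WQ@(4,4)
Op 4: remove (0,4)
Op 5: place WB@(4,2)
Op 6: place WR@(3,3)
Op 7: place WN@(1,0)
Op 8: remove (3,3)
Op 9: place WB@(4,1)
Per-piece attacks for W:
  WN@(1,0): attacks (2,2) (3,1) (0,2)
  WB@(4,1): attacks (3,2) (2,3) (1,4) (3,0)
  WB@(4,2): attacks (3,3) (2,4) (3,1) (2,0)
  WQ@(4,4): attacks (4,3) (4,2) (3,4) (2,4) (1,4) (0,4) (3,3) (2,2) (1,1) (0,0) [ray(0,-1) blocked at (4,2)]
Union (16 distinct): (0,0) (0,2) (0,4) (1,1) (1,4) (2,0) (2,2) (2,3) (2,4) (3,0) (3,1) (3,2) (3,3) (3,4) (4,2) (4,3)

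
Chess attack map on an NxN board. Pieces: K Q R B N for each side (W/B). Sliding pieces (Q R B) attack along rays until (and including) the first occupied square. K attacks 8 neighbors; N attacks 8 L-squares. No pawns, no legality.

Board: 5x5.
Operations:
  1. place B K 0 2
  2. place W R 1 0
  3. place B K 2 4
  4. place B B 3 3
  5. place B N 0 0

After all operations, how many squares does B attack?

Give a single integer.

Answer: 15

Derivation:
Op 1: place BK@(0,2)
Op 2: place WR@(1,0)
Op 3: place BK@(2,4)
Op 4: place BB@(3,3)
Op 5: place BN@(0,0)
Per-piece attacks for B:
  BN@(0,0): attacks (1,2) (2,1)
  BK@(0,2): attacks (0,3) (0,1) (1,2) (1,3) (1,1)
  BK@(2,4): attacks (2,3) (3,4) (1,4) (3,3) (1,3)
  BB@(3,3): attacks (4,4) (4,2) (2,4) (2,2) (1,1) (0,0) [ray(-1,1) blocked at (2,4); ray(-1,-1) blocked at (0,0)]
Union (15 distinct): (0,0) (0,1) (0,3) (1,1) (1,2) (1,3) (1,4) (2,1) (2,2) (2,3) (2,4) (3,3) (3,4) (4,2) (4,4)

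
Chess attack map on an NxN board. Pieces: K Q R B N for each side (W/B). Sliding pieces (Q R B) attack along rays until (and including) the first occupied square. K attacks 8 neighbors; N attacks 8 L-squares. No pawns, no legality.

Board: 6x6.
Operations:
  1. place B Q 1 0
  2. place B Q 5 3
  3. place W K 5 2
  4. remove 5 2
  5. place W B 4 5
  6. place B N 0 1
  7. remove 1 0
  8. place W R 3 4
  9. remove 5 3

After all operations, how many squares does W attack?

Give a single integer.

Answer: 11

Derivation:
Op 1: place BQ@(1,0)
Op 2: place BQ@(5,3)
Op 3: place WK@(5,2)
Op 4: remove (5,2)
Op 5: place WB@(4,5)
Op 6: place BN@(0,1)
Op 7: remove (1,0)
Op 8: place WR@(3,4)
Op 9: remove (5,3)
Per-piece attacks for W:
  WR@(3,4): attacks (3,5) (3,3) (3,2) (3,1) (3,0) (4,4) (5,4) (2,4) (1,4) (0,4)
  WB@(4,5): attacks (5,4) (3,4) [ray(-1,-1) blocked at (3,4)]
Union (11 distinct): (0,4) (1,4) (2,4) (3,0) (3,1) (3,2) (3,3) (3,4) (3,5) (4,4) (5,4)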